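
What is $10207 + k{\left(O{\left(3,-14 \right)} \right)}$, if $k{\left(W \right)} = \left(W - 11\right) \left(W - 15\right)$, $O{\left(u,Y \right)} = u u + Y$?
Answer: $10527$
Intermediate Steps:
$O{\left(u,Y \right)} = Y + u^{2}$ ($O{\left(u,Y \right)} = u^{2} + Y = Y + u^{2}$)
$k{\left(W \right)} = \left(-15 + W\right) \left(-11 + W\right)$ ($k{\left(W \right)} = \left(-11 + W\right) \left(-15 + W\right) = \left(-15 + W\right) \left(-11 + W\right)$)
$10207 + k{\left(O{\left(3,-14 \right)} \right)} = 10207 + \left(165 + \left(-14 + 3^{2}\right)^{2} - 26 \left(-14 + 3^{2}\right)\right) = 10207 + \left(165 + \left(-14 + 9\right)^{2} - 26 \left(-14 + 9\right)\right) = 10207 + \left(165 + \left(-5\right)^{2} - -130\right) = 10207 + \left(165 + 25 + 130\right) = 10207 + 320 = 10527$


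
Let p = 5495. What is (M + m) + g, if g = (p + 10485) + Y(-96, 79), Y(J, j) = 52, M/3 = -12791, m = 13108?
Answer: -9233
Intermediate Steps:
M = -38373 (M = 3*(-12791) = -38373)
g = 16032 (g = (5495 + 10485) + 52 = 15980 + 52 = 16032)
(M + m) + g = (-38373 + 13108) + 16032 = -25265 + 16032 = -9233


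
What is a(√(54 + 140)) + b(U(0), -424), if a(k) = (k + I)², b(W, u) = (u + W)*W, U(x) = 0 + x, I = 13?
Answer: (13 + √194)² ≈ 725.14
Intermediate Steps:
U(x) = x
b(W, u) = W*(W + u) (b(W, u) = (W + u)*W = W*(W + u))
a(k) = (13 + k)² (a(k) = (k + 13)² = (13 + k)²)
a(√(54 + 140)) + b(U(0), -424) = (13 + √(54 + 140))² + 0*(0 - 424) = (13 + √194)² + 0*(-424) = (13 + √194)² + 0 = (13 + √194)²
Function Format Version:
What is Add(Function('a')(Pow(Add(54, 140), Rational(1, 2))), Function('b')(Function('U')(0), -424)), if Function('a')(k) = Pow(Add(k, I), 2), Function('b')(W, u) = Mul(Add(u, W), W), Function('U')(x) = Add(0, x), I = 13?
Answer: Pow(Add(13, Pow(194, Rational(1, 2))), 2) ≈ 725.14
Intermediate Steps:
Function('U')(x) = x
Function('b')(W, u) = Mul(W, Add(W, u)) (Function('b')(W, u) = Mul(Add(W, u), W) = Mul(W, Add(W, u)))
Function('a')(k) = Pow(Add(13, k), 2) (Function('a')(k) = Pow(Add(k, 13), 2) = Pow(Add(13, k), 2))
Add(Function('a')(Pow(Add(54, 140), Rational(1, 2))), Function('b')(Function('U')(0), -424)) = Add(Pow(Add(13, Pow(Add(54, 140), Rational(1, 2))), 2), Mul(0, Add(0, -424))) = Add(Pow(Add(13, Pow(194, Rational(1, 2))), 2), Mul(0, -424)) = Add(Pow(Add(13, Pow(194, Rational(1, 2))), 2), 0) = Pow(Add(13, Pow(194, Rational(1, 2))), 2)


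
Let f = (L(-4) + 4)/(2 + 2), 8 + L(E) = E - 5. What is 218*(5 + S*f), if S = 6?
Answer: -3161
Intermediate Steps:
L(E) = -13 + E (L(E) = -8 + (E - 5) = -8 + (-5 + E) = -13 + E)
f = -13/4 (f = ((-13 - 4) + 4)/(2 + 2) = (-17 + 4)/4 = -13*¼ = -13/4 ≈ -3.2500)
218*(5 + S*f) = 218*(5 + 6*(-13/4)) = 218*(5 - 39/2) = 218*(-29/2) = -3161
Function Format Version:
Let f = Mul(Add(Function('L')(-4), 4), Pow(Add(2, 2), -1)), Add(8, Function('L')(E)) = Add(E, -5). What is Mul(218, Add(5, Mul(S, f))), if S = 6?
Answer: -3161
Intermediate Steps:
Function('L')(E) = Add(-13, E) (Function('L')(E) = Add(-8, Add(E, -5)) = Add(-8, Add(-5, E)) = Add(-13, E))
f = Rational(-13, 4) (f = Mul(Add(Add(-13, -4), 4), Pow(Add(2, 2), -1)) = Mul(Add(-17, 4), Pow(4, -1)) = Mul(-13, Rational(1, 4)) = Rational(-13, 4) ≈ -3.2500)
Mul(218, Add(5, Mul(S, f))) = Mul(218, Add(5, Mul(6, Rational(-13, 4)))) = Mul(218, Add(5, Rational(-39, 2))) = Mul(218, Rational(-29, 2)) = -3161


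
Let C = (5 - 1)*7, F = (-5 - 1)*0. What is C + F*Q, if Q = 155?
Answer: 28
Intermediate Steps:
F = 0 (F = -6*0 = 0)
C = 28 (C = 4*7 = 28)
C + F*Q = 28 + 0*155 = 28 + 0 = 28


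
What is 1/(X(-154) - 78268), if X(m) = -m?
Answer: -1/78114 ≈ -1.2802e-5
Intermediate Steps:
1/(X(-154) - 78268) = 1/(-1*(-154) - 78268) = 1/(154 - 78268) = 1/(-78114) = -1/78114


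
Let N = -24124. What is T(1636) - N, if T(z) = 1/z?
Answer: 39466865/1636 ≈ 24124.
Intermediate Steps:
T(1636) - N = 1/1636 - 1*(-24124) = 1/1636 + 24124 = 39466865/1636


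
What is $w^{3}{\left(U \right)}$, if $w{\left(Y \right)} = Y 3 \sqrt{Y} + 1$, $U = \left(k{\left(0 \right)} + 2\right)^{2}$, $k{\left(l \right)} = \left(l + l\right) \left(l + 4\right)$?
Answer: $15625$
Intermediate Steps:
$k{\left(l \right)} = 2 l \left(4 + l\right)$
$U = 4$ ($U = \left(2 \cdot 0 \left(4 + 0\right) + 2\right)^{2} = \left(2 \cdot 0 \cdot 4 + 2\right)^{2} = \left(0 + 2\right)^{2} = 2^{2} = 4$)
$w{\left(Y \right)} = 1 + 3 Y^{\frac{3}{2}}$ ($w{\left(Y \right)} = 3 Y^{\frac{3}{2}} + 1 = 1 + 3 Y^{\frac{3}{2}}$)
$w^{3}{\left(U \right)} = \left(1 + 3 \cdot 4^{\frac{3}{2}}\right)^{3} = \left(1 + 3 \cdot 8\right)^{3} = \left(1 + 24\right)^{3} = 25^{3} = 15625$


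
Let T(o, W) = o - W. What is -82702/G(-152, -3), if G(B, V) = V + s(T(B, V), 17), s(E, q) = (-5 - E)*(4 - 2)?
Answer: -82702/285 ≈ -290.18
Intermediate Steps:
s(E, q) = -10 - 2*E (s(E, q) = (-5 - E)*2 = -10 - 2*E)
G(B, V) = -10 - 2*B + 3*V (G(B, V) = V + (-10 - 2*(B - V)) = V + (-10 + (-2*B + 2*V)) = V + (-10 - 2*B + 2*V) = -10 - 2*B + 3*V)
-82702/G(-152, -3) = -82702/(-10 - 2*(-152) + 3*(-3)) = -82702/(-10 + 304 - 9) = -82702/285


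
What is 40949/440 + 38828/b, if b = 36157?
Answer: 136152483/1446280 ≈ 94.140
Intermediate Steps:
40949/440 + 38828/b = 40949/440 + 38828/36157 = 136152483/1446280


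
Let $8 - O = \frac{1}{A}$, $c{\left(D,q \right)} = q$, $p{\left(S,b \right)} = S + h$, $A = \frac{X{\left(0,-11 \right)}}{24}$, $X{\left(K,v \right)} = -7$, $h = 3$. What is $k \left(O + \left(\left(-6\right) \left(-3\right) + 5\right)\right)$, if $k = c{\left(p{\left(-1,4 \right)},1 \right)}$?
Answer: $\frac{241}{7} \approx 34.429$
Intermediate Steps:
$A = - \frac{7}{24} \approx -0.29167$
$p{\left(S,b \right)} = 3 + S$ ($p{\left(S,b \right)} = S + 3 = 3 + S$)
$k = 1$
$O = \frac{80}{7}$ ($O = 8 - \frac{1}{- \frac{7}{24}} = 8 - - \frac{24}{7} = 8 + \frac{24}{7} = \frac{80}{7} \approx 11.429$)
$k \left(O + \left(\left(-6\right) \left(-3\right) + 5\right)\right) = 1 \left(\frac{80}{7} + \left(\left(-6\right) \left(-3\right) + 5\right)\right) = 1 \left(\frac{80}{7} + \left(18 + 5\right)\right) = 1 \left(\frac{80}{7} + 23\right) = 1 \cdot \frac{241}{7} = \frac{241}{7}$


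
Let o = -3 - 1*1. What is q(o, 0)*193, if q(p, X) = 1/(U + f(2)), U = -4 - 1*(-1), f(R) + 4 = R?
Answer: -193/5 ≈ -38.600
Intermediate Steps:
f(R) = -4 + R
U = -3 (U = -4 + 1 = -3)
o = -4 (o = -3 - 1 = -4)
q(p, X) = -⅕ (q(p, X) = 1/(-3 + (-4 + 2)) = 1/(-3 - 2) = 1/(-5) = -⅕)
q(o, 0)*193 = -⅕*193 = -193/5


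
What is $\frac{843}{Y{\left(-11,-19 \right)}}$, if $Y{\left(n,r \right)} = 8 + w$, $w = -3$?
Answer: $\frac{843}{5} \approx 168.6$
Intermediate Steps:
$Y{\left(n,r \right)} = 5$ ($Y{\left(n,r \right)} = 8 - 3 = 5$)
$\frac{843}{Y{\left(-11,-19 \right)}} = \frac{843}{5}$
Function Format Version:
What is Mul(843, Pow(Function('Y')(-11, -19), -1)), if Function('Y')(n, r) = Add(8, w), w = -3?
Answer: Rational(843, 5) ≈ 168.60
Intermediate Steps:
Function('Y')(n, r) = 5 (Function('Y')(n, r) = Add(8, -3) = 5)
Mul(843, Pow(Function('Y')(-11, -19), -1)) = Mul(843, Pow(5, -1)) = Mul(843, Rational(1, 5)) = Rational(843, 5)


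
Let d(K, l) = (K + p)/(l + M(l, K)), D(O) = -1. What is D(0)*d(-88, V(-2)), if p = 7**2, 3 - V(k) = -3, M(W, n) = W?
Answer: 13/4 ≈ 3.2500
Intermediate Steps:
V(k) = 6 (V(k) = 3 - 1*(-3) = 3 + 3 = 6)
p = 49
d(K, l) = (49 + K)/(2*l) (d(K, l) = (K + 49)/(l + l) = (49 + K)/((2*l)) = (49 + K)*(1/(2*l)) = (49 + K)/(2*l))
D(0)*d(-88, V(-2)) = -(49 - 88)/(2*6) = -(-39)/(2*6) = -1*(-13/4) = 13/4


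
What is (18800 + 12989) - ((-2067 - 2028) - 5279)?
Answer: 41163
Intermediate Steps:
(18800 + 12989) - ((-2067 - 2028) - 5279) = 31789 - (-4095 - 5279) = 31789 - 1*(-9374) = 31789 + 9374 = 41163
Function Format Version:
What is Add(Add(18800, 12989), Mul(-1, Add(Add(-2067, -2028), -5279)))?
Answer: 41163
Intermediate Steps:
Add(Add(18800, 12989), Mul(-1, Add(Add(-2067, -2028), -5279))) = Add(31789, Mul(-1, Add(-4095, -5279))) = Add(31789, Mul(-1, -9374)) = Add(31789, 9374) = 41163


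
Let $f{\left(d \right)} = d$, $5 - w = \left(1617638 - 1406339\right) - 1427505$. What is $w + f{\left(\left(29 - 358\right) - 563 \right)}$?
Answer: $1215319$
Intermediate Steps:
$w = 1216211$ ($w = 5 - \left(\left(1617638 - 1406339\right) - 1427505\right) = 5 - \left(211299 - 1427505\right) = 5 - -1216206 = 5 + 1216206 = 1216211$)
$w + f{\left(\left(29 - 358\right) - 563 \right)} = 1216211 + \left(\left(29 - 358\right) - 563\right) = 1216211 - 892 = 1215319$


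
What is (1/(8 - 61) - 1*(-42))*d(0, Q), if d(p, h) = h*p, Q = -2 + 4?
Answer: 0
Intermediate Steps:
Q = 2
(1/(8 - 61) - 1*(-42))*d(0, Q) = (1/(8 - 61) - 1*(-42))*(2*0) = (1/(-53) + 42)*0 = (-1/53 + 42)*0 = (2225/53)*0 = 0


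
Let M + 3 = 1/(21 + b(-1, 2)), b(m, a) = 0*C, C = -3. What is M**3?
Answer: -238328/9261 ≈ -25.735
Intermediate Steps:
b(m, a) = 0 (b(m, a) = 0*(-3) = 0)
M = -62/21 (M = -3 + 1/(21 + 0) = -3 + 1/21 = -62/21 ≈ -2.9524)
M**3 = (-62/21)**3 = -238328/9261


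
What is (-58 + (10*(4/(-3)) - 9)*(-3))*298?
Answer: 2682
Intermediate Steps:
(-58 + (10*(4/(-3)) - 9)*(-3))*298 = (-58 + (10*(4*(-⅓)) - 9)*(-3))*298 = (-58 + (10*(-4/3) - 9)*(-3))*298 = (-58 + (-40/3 - 9)*(-3))*298 = (-58 - 67/3*(-3))*298 = (-58 + 67)*298 = 9*298 = 2682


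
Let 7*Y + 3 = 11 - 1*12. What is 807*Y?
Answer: -3228/7 ≈ -461.14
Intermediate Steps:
Y = -4/7 (Y = -3/7 + (11 - 1*12)/7 = -3/7 + (11 - 12)/7 = -3/7 + (⅐)*(-1) = -3/7 - ⅐ = -4/7 ≈ -0.57143)
807*Y = 807*(-4/7) = -3228/7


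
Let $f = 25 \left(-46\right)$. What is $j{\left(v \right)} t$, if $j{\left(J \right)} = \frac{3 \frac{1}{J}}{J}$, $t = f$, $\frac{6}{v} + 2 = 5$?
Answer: $- \frac{1725}{2} \approx -862.5$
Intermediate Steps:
$v = 2$ ($v = \frac{6}{-2 + 5} = \frac{6}{3} = 6 \cdot \frac{1}{3} = 2$)
$f = -1150$
$t = -1150$
$j{\left(J \right)} = \frac{3}{J^{2}}$
$j{\left(v \right)} t = \frac{3}{4} \left(-1150\right) = - \frac{1725}{2}$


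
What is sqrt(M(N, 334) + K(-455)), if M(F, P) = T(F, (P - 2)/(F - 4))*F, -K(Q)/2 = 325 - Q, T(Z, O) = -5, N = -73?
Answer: I*sqrt(1195) ≈ 34.569*I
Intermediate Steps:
K(Q) = -650 + 2*Q (K(Q) = -2*(325 - Q) = -650 + 2*Q)
M(F, P) = -5*F
sqrt(M(N, 334) + K(-455)) = sqrt(-5*(-73) + (-650 + 2*(-455))) = sqrt(365 + (-650 - 910)) = sqrt(365 - 1560) = sqrt(-1195) = I*sqrt(1195)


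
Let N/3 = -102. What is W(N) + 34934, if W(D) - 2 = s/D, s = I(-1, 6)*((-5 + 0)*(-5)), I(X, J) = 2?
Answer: 5345183/153 ≈ 34936.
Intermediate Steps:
N = -306 (N = 3*(-102) = -306)
s = 50 (s = 2*((-5 + 0)*(-5)) = 2*(-5*(-5)) = 2*25 = 50)
W(D) = 2 + 50/D
W(N) + 34934 = (2 + 50/(-306)) + 34934 = (2 + 50*(-1/306)) + 34934 = (2 - 25/153) + 34934 = 281/153 + 34934 = 5345183/153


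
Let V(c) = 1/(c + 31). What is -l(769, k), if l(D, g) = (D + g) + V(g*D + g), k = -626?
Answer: -68924426/481989 ≈ -143.00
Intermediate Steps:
V(c) = 1/(31 + c)
l(D, g) = D + g + 1/(31 + g + D*g) (l(D, g) = (D + g) + 1/(31 + (g*D + g)) = (D + g) + 1/(31 + (D*g + g)) = (D + g) + 1/(31 + (g + D*g)) = (D + g) + 1/(31 + g + D*g) = D + g + 1/(31 + g + D*g))
-l(769, k) = -(1 + (31 - 626*(1 + 769))*(769 - 626))/(31 - 626*(1 + 769)) = -(1 + (31 - 626*770)*143)/(31 - 626*770) = -(1 + (31 - 482020)*143)/(31 - 482020) = -(1 - 481989*143)/(-481989) = -(-1)*(1 - 68924427)/481989 = -(-1)*(-68924426)/481989 = -1*68924426/481989 = -68924426/481989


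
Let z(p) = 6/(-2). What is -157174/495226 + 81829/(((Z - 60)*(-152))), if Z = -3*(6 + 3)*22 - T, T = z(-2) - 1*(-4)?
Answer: 12437802457/24652350280 ≈ 0.50453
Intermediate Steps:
z(p) = -3 (z(p) = 6*(-½) = -3)
T = 1 (T = -3 - 1*(-4) = -3 + 4 = 1)
Z = -595 (Z = -3*(6 + 3)*22 - 1*1 = -3*9*22 - 1 = -27*22 - 1 = -594 - 1 = -595)
-157174/495226 + 81829/(((Z - 60)*(-152))) = -157174/495226 + 81829/(((-595 - 60)*(-152))) = -157174*1/495226 + 81829/((-655*(-152))) = -78587/247613 + 81829/99560 = 12437802457/24652350280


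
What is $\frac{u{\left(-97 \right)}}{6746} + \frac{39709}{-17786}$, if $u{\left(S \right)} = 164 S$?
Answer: $- \frac{275408301}{59992178} \approx -4.5907$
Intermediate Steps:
$\frac{u{\left(-97 \right)}}{6746} + \frac{39709}{-17786} = \frac{164 \left(-97\right)}{6746} + \frac{39709}{-17786} = \left(-15908\right) \frac{1}{6746} + 39709 \left(- \frac{1}{17786}\right) = - \frac{7954}{3373} - \frac{39709}{17786} = - \frac{275408301}{59992178}$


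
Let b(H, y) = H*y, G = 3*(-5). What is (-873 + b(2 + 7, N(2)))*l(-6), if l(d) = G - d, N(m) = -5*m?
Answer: 8667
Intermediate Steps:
G = -15
l(d) = -15 - d
(-873 + b(2 + 7, N(2)))*l(-6) = (-873 + (2 + 7)*(-5*2))*(-15 - 1*(-6)) = (-873 + 9*(-10))*(-15 + 6) = (-873 - 90)*(-9) = -963*(-9) = 8667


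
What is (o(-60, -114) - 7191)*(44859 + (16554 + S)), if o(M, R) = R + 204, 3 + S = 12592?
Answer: -525488202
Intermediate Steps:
S = 12589 (S = -3 + 12592 = 12589)
o(M, R) = 204 + R
(o(-60, -114) - 7191)*(44859 + (16554 + S)) = ((204 - 114) - 7191)*(44859 + (16554 + 12589)) = (90 - 7191)*(44859 + 29143) = -7101*74002 = -525488202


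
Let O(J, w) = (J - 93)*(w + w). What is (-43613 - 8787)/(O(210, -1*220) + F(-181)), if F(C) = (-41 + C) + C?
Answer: 52400/51883 ≈ 1.0100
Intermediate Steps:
O(J, w) = 2*w*(-93 + J) (O(J, w) = (-93 + J)*(2*w) = 2*w*(-93 + J))
F(C) = -41 + 2*C
(-43613 - 8787)/(O(210, -1*220) + F(-181)) = (-43613 - 8787)/(2*(-1*220)*(-93 + 210) + (-41 + 2*(-181))) = -52400/(2*(-220)*117 + (-41 - 362)) = -52400/(-51480 - 403) = -52400/(-51883) = -52400*(-1/51883) = 52400/51883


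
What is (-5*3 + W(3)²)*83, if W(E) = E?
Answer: -498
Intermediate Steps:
(-5*3 + W(3)²)*83 = (-5*3 + 3²)*83 = (-15 + 9)*83 = -6*83 = -498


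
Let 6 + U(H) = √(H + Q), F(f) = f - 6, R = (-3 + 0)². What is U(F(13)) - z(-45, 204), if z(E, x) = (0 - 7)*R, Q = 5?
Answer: 57 + 2*√3 ≈ 60.464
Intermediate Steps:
R = 9 (R = (-3)² = 9)
F(f) = -6 + f
z(E, x) = -63 (z(E, x) = (0 - 7)*9 = -7*9 = -63)
U(H) = -6 + √(5 + H) (U(H) = -6 + √(H + 5) = -6 + √(5 + H))
U(F(13)) - z(-45, 204) = (-6 + √(5 + (-6 + 13))) - 1*(-63) = (-6 + √(5 + 7)) + 63 = (-6 + √12) + 63 = (-6 + 2*√3) + 63 = 57 + 2*√3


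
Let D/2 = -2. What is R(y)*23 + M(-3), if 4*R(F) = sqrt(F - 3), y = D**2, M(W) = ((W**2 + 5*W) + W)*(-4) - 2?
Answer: 34 + 23*sqrt(13)/4 ≈ 54.732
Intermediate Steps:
D = -4 (D = 2*(-2) = -4)
M(W) = -2 - 24*W - 4*W**2 (M(W) = (W**2 + 6*W)*(-4) - 2 = (-24*W - 4*W**2) - 2 = -2 - 24*W - 4*W**2)
y = 16 (y = (-4)**2 = 16)
R(F) = sqrt(-3 + F)/4 (R(F) = sqrt(F - 3)/4 = sqrt(-3 + F)/4)
R(y)*23 + M(-3) = (sqrt(-3 + 16)/4)*23 + (-2 - 24*(-3) - 4*(-3)**2) = (sqrt(13)/4)*23 + (-2 + 72 - 4*9) = 23*sqrt(13)/4 + (-2 + 72 - 36) = 23*sqrt(13)/4 + 34 = 34 + 23*sqrt(13)/4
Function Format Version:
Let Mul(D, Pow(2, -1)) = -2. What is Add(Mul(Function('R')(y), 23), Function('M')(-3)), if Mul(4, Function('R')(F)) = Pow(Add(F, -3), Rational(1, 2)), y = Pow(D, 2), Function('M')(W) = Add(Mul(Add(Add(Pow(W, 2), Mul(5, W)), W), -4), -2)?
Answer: Add(34, Mul(Rational(23, 4), Pow(13, Rational(1, 2)))) ≈ 54.732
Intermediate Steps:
D = -4 (D = Mul(2, -2) = -4)
Function('M')(W) = Add(-2, Mul(-24, W), Mul(-4, Pow(W, 2))) (Function('M')(W) = Add(Mul(Add(Pow(W, 2), Mul(6, W)), -4), -2) = Add(Add(Mul(-24, W), Mul(-4, Pow(W, 2))), -2) = Add(-2, Mul(-24, W), Mul(-4, Pow(W, 2))))
y = 16 (y = Pow(-4, 2) = 16)
Function('R')(F) = Mul(Rational(1, 4), Pow(Add(-3, F), Rational(1, 2))) (Function('R')(F) = Mul(Rational(1, 4), Pow(Add(F, -3), Rational(1, 2))) = Mul(Rational(1, 4), Pow(Add(-3, F), Rational(1, 2))))
Add(Mul(Function('R')(y), 23), Function('M')(-3)) = Add(Mul(Mul(Rational(1, 4), Pow(Add(-3, 16), Rational(1, 2))), 23), Add(-2, Mul(-24, -3), Mul(-4, Pow(-3, 2)))) = Add(Mul(Mul(Rational(1, 4), Pow(13, Rational(1, 2))), 23), Add(-2, 72, Mul(-4, 9))) = Add(Mul(Rational(23, 4), Pow(13, Rational(1, 2))), Add(-2, 72, -36)) = Add(Mul(Rational(23, 4), Pow(13, Rational(1, 2))), 34) = Add(34, Mul(Rational(23, 4), Pow(13, Rational(1, 2))))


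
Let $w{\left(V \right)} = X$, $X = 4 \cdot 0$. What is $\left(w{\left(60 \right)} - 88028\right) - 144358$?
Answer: $-232386$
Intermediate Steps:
$X = 0$
$w{\left(V \right)} = 0$
$\left(w{\left(60 \right)} - 88028\right) - 144358 = \left(0 - 88028\right) - 144358 = -88028 - 144358 = -232386$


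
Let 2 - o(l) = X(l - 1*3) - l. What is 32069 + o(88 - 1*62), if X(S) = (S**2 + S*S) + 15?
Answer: 31024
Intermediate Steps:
X(S) = 15 + 2*S**2 (X(S) = (S**2 + S**2) + 15 = 2*S**2 + 15 = 15 + 2*S**2)
o(l) = -13 + l - 2*(-3 + l)**2 (o(l) = 2 - ((15 + 2*(l - 1*3)**2) - l) = 2 - ((15 + 2*(l - 3)**2) - l) = 2 - ((15 + 2*(-3 + l)**2) - l) = 2 - (15 - l + 2*(-3 + l)**2) = 2 + (-15 + l - 2*(-3 + l)**2) = -13 + l - 2*(-3 + l)**2)
32069 + o(88 - 1*62) = 32069 + (-13 + (88 - 1*62) - 2*(-3 + (88 - 1*62))**2) = 32069 + (-13 + (88 - 62) - 2*(-3 + (88 - 62))**2) = 32069 + (-13 + 26 - 2*(-3 + 26)**2) = 32069 + (-13 + 26 - 2*23**2) = 32069 + (-13 + 26 - 2*529) = 32069 + (-13 + 26 - 1058) = 32069 - 1045 = 31024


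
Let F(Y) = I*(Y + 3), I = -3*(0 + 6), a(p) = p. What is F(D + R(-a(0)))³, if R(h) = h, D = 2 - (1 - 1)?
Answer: -729000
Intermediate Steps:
I = -18 (I = -3*6 = -18)
D = 2 (D = 2 - 1*0 = 2 + 0 = 2)
F(Y) = -54 - 18*Y (F(Y) = -18*(Y + 3) = -18*(3 + Y) = -54 - 18*Y)
F(D + R(-a(0)))³ = (-54 - 18*(2 - 1*0))³ = (-54 - 18*(2 + 0))³ = (-54 - 18*2)³ = (-54 - 36)³ = (-90)³ = -729000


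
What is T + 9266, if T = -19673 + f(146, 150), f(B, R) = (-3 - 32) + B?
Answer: -10296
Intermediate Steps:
f(B, R) = -35 + B
T = -19562 (T = -19673 + (-35 + 146) = -19673 + 111 = -19562)
T + 9266 = -19562 + 9266 = -10296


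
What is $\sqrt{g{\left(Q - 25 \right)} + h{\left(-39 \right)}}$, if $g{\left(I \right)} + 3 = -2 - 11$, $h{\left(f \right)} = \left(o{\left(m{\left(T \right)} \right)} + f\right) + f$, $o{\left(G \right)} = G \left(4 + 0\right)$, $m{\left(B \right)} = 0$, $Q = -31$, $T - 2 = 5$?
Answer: $i \sqrt{94} \approx 9.6954 i$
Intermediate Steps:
$T = 7$ ($T = 2 + 5 = 7$)
$o{\left(G \right)} = 4 G$ ($o{\left(G \right)} = G 4 = 4 G$)
$h{\left(f \right)} = 2 f$ ($h{\left(f \right)} = \left(4 \cdot 0 + f\right) + f = \left(0 + f\right) + f = f + f = 2 f$)
$g{\left(I \right)} = -16$ ($g{\left(I \right)} = -3 - 13 = -16$)
$\sqrt{g{\left(Q - 25 \right)} + h{\left(-39 \right)}} = \sqrt{-16 + 2 \left(-39\right)} = \sqrt{-16 - 78} = \sqrt{-94} = i \sqrt{94}$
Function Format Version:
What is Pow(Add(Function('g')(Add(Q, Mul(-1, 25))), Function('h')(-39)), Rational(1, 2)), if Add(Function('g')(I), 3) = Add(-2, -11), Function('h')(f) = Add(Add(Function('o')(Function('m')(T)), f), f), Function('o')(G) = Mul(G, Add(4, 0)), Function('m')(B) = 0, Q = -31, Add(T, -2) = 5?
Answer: Mul(I, Pow(94, Rational(1, 2))) ≈ Mul(9.6954, I)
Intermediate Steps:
T = 7 (T = Add(2, 5) = 7)
Function('o')(G) = Mul(4, G) (Function('o')(G) = Mul(G, 4) = Mul(4, G))
Function('h')(f) = Mul(2, f) (Function('h')(f) = Add(Add(Mul(4, 0), f), f) = Add(Add(0, f), f) = Add(f, f) = Mul(2, f))
Function('g')(I) = -16 (Function('g')(I) = Add(-3, Add(-2, -11)) = Add(-3, -13) = -16)
Pow(Add(Function('g')(Add(Q, Mul(-1, 25))), Function('h')(-39)), Rational(1, 2)) = Pow(Add(-16, Mul(2, -39)), Rational(1, 2)) = Pow(Add(-16, -78), Rational(1, 2)) = Pow(-94, Rational(1, 2)) = Mul(I, Pow(94, Rational(1, 2)))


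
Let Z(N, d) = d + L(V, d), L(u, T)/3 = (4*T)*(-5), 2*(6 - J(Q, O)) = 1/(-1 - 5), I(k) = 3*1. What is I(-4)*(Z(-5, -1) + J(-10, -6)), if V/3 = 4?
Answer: 781/4 ≈ 195.25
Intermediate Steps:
I(k) = 3
V = 12 (V = 3*4 = 12)
J(Q, O) = 73/12 (J(Q, O) = 6 - 1/(2*(-1 - 5)) = 6 - ½/(-6) = 6 - ½*(-⅙) = 6 + 1/12 = 73/12)
L(u, T) = -60*T (L(u, T) = 3*((4*T)*(-5)) = 3*(-20*T) = -60*T)
Z(N, d) = -59*d (Z(N, d) = d - 60*d = -59*d)
I(-4)*(Z(-5, -1) + J(-10, -6)) = 3*(-59*(-1) + 73/12) = 3*(59 + 73/12) = 3*(781/12) = 781/4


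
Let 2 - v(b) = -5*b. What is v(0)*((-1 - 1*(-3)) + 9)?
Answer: 22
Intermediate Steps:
v(b) = 2 + 5*b (v(b) = 2 - (-5)*b = 2 + 5*b)
v(0)*((-1 - 1*(-3)) + 9) = (2 + 5*0)*((-1 - 1*(-3)) + 9) = (2 + 0)*((-1 + 3) + 9) = 2*(2 + 9) = 2*11 = 22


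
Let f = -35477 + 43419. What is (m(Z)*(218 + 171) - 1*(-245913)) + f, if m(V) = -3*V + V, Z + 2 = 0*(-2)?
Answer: 255411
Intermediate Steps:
Z = -2 (Z = -2 + 0*(-2) = -2 + 0 = -2)
f = 7942
m(V) = -2*V
(m(Z)*(218 + 171) - 1*(-245913)) + f = ((-2*(-2))*(218 + 171) - 1*(-245913)) + 7942 = (4*389 + 245913) + 7942 = (1556 + 245913) + 7942 = 247469 + 7942 = 255411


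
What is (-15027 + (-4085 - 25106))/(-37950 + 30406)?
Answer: 22109/3772 ≈ 5.8613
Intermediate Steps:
(-15027 + (-4085 - 25106))/(-37950 + 30406) = (-15027 - 29191)/(-7544) = -44218*(-1/7544) = 22109/3772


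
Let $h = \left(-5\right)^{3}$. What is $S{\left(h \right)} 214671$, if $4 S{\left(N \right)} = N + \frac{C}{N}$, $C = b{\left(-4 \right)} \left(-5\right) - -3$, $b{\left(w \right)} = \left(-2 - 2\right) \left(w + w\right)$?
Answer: $- \frac{830132757}{125} \approx -6.6411 \cdot 10^{6}$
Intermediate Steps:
$h = -125$
$b{\left(w \right)} = - 8 w$ ($b{\left(w \right)} = - 4 \cdot 2 w = - 8 w$)
$C = -157$ ($C = \left(-8\right) \left(-4\right) \left(-5\right) - -3 = 32 \left(-5\right) + 3 = -160 + 3 = -157$)
$S{\left(N \right)} = - \frac{157}{4 N} + \frac{N}{4}$ ($S{\left(N \right)} = \frac{N - \frac{157}{N}}{4} = - \frac{157}{4 N} + \frac{N}{4}$)
$S{\left(h \right)} 214671 = \frac{-157 + \left(-125\right)^{2}}{4 \left(-125\right)} 214671 = \frac{1}{4} \left(- \frac{1}{125}\right) \left(-157 + 15625\right) 214671 = \frac{1}{4} \left(- \frac{1}{125}\right) 15468 \cdot 214671 = \left(- \frac{3867}{125}\right) 214671 = - \frac{830132757}{125}$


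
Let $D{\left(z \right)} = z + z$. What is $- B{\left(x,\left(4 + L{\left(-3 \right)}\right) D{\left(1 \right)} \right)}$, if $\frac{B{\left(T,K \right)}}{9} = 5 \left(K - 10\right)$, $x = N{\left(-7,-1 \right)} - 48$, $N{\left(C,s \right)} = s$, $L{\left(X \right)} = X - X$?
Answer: $90$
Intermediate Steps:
$L{\left(X \right)} = 0$
$D{\left(z \right)} = 2 z$
$x = -49$ ($x = -1 - 48 = -49$)
$B{\left(T,K \right)} = -450 + 45 K$ ($B{\left(T,K \right)} = 9 \cdot 5 \left(K - 10\right) = 9 \cdot 5 \left(-10 + K\right) = 9 \left(-50 + 5 K\right) = -450 + 45 K$)
$- B{\left(x,\left(4 + L{\left(-3 \right)}\right) D{\left(1 \right)} \right)} = - (-450 + 45 \left(4 + 0\right) 2 \cdot 1) = - (-450 + 45 \cdot 4 \cdot 2) = - (-450 + 45 \cdot 8) = - (-450 + 360) = \left(-1\right) \left(-90\right) = 90$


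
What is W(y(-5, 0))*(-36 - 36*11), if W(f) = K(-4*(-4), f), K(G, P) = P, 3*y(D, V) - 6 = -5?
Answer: -144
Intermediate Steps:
y(D, V) = ⅓ (y(D, V) = 2 + (⅓)*(-5) = 2 - 5/3 = ⅓)
W(f) = f
W(y(-5, 0))*(-36 - 36*11) = (-36 - 36*11)/3 = (-36 - 396)/3 = (⅓)*(-432) = -144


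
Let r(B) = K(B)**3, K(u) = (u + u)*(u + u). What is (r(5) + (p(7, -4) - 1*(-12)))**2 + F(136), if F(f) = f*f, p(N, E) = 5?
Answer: 1000034018785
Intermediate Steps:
K(u) = 4*u**2 (K(u) = (2*u)*(2*u) = 4*u**2)
r(B) = 64*B**6 (r(B) = (4*B**2)**3 = 64*B**6)
F(f) = f**2
(r(5) + (p(7, -4) - 1*(-12)))**2 + F(136) = (64*5**6 + (5 - 1*(-12)))**2 + 136**2 = (64*15625 + (5 + 12))**2 + 18496 = (1000000 + 17)**2 + 18496 = 1000017**2 + 18496 = 1000034000289 + 18496 = 1000034018785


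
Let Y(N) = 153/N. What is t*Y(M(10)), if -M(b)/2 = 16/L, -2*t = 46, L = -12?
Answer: -10557/8 ≈ -1319.6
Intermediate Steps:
t = -23 (t = -1/2*46 = -23)
M(b) = 8/3 (M(b) = -32/(-12) = -32*(-1)/12 = -2*(-4/3) = 8/3)
t*Y(M(10)) = -3519/8/3 = -3519*3/8 = -23*459/8 = -10557/8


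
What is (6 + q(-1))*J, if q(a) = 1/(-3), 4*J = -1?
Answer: -17/12 ≈ -1.4167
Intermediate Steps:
J = -1/4 (J = (1/4)*(-1) = -1/4 ≈ -0.25000)
q(a) = -1/3
(6 + q(-1))*J = (6 - 1/3)*(-1/4) = (17/3)*(-1/4) = -17/12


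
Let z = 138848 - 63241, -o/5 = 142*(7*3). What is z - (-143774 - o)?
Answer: 204471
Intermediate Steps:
o = -14910 (o = -710*7*3 = -710*21 = -5*2982 = -14910)
z = 75607
z - (-143774 - o) = 75607 - (-143774 - 1*(-14910)) = 75607 - (-143774 + 14910) = 75607 - 1*(-128864) = 75607 + 128864 = 204471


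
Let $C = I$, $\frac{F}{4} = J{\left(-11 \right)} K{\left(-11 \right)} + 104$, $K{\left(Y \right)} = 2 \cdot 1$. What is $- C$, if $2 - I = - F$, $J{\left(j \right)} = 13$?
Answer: $-522$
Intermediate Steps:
$K{\left(Y \right)} = 2$
$F = 520$ ($F = 4 \left(13 \cdot 2 + 104\right) = 4 \left(26 + 104\right) = 4 \cdot 130 = 520$)
$I = 522$ ($I = 2 - \left(-1\right) 520 = 2 - -520 = 2 + 520 = 522$)
$C = 522$
$- C = \left(-1\right) 522 = -522$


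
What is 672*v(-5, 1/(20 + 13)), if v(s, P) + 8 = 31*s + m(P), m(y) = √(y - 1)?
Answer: -109536 + 896*I*√66/11 ≈ -1.0954e+5 + 661.74*I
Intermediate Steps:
m(y) = √(-1 + y)
v(s, P) = -8 + √(-1 + P) + 31*s (v(s, P) = -8 + (31*s + √(-1 + P)) = -8 + (√(-1 + P) + 31*s) = -8 + √(-1 + P) + 31*s)
672*v(-5, 1/(20 + 13)) = 672*(-8 + √(-1 + 1/(20 + 13)) + 31*(-5)) = 672*(-8 + √(-1 + 1/33) - 155) = 672*(-8 + √(-32/33) - 155) = 672*(-8 + 4*I*√66/33 - 155) = 672*(-163 + 4*I*√66/33) = -109536 + 896*I*√66/11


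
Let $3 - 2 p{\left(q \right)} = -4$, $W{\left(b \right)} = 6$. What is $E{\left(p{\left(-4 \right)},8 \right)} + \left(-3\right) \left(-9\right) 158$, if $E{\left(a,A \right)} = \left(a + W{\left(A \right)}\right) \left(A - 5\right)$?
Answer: $\frac{8589}{2} \approx 4294.5$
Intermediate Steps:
$p{\left(q \right)} = \frac{7}{2}$ ($p{\left(q \right)} = \frac{3}{2} - -2 = \frac{3}{2} + 2 = \frac{7}{2}$)
$E{\left(a,A \right)} = \left(-5 + A\right) \left(6 + a\right)$ ($E{\left(a,A \right)} = \left(a + 6\right) \left(A - 5\right) = \left(6 + a\right) \left(-5 + A\right) = \left(-5 + A\right) \left(6 + a\right)$)
$E{\left(p{\left(-4 \right)},8 \right)} + \left(-3\right) \left(-9\right) 158 = \left(-30 - \frac{35}{2} + 6 \cdot 8 + 8 \cdot \frac{7}{2}\right) + \left(-3\right) \left(-9\right) 158 = \left(-30 - \frac{35}{2} + 48 + 28\right) + 27 \cdot 158 = \frac{57}{2} + 4266 = \frac{8589}{2}$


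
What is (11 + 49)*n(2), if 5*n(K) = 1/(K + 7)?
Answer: 4/3 ≈ 1.3333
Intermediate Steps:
n(K) = 1/(5*(7 + K)) (n(K) = 1/(5*(K + 7)) = 1/(5*(7 + K)))
(11 + 49)*n(2) = (11 + 49)*(1/(5*(7 + 2))) = 60*((⅕)/9) = 60*((⅕)*(⅑)) = 60*(1/45) = 4/3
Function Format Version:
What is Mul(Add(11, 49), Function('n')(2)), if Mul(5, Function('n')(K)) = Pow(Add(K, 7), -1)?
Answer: Rational(4, 3) ≈ 1.3333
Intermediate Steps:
Function('n')(K) = Mul(Rational(1, 5), Pow(Add(7, K), -1)) (Function('n')(K) = Mul(Rational(1, 5), Pow(Add(K, 7), -1)) = Mul(Rational(1, 5), Pow(Add(7, K), -1)))
Mul(Add(11, 49), Function('n')(2)) = Mul(Add(11, 49), Mul(Rational(1, 5), Pow(Add(7, 2), -1))) = Mul(60, Mul(Rational(1, 5), Pow(9, -1))) = Mul(60, Mul(Rational(1, 5), Rational(1, 9))) = Mul(60, Rational(1, 45)) = Rational(4, 3)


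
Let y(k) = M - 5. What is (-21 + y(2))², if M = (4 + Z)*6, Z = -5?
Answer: 1024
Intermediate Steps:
M = -6 (M = (4 - 5)*6 = -1*6 = -6)
y(k) = -11 (y(k) = -6 - 5 = -11)
(-21 + y(2))² = (-21 - 11)² = (-32)² = 1024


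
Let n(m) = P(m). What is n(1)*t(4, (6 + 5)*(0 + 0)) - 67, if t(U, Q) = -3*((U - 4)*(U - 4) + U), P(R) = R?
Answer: -79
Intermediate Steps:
n(m) = m
t(U, Q) = -3*U - 3*(-4 + U)² (t(U, Q) = -3*((-4 + U)*(-4 + U) + U) = -3*((-4 + U)² + U) = -3*(U + (-4 + U)²) = -3*U - 3*(-4 + U)²)
n(1)*t(4, (6 + 5)*(0 + 0)) - 67 = 1*(-3*4 - 3*(-4 + 4)²) - 67 = 1*(-12 - 3*0²) - 67 = 1*(-12 - 3*0) - 67 = 1*(-12 + 0) - 67 = 1*(-12) - 67 = -12 - 67 = -79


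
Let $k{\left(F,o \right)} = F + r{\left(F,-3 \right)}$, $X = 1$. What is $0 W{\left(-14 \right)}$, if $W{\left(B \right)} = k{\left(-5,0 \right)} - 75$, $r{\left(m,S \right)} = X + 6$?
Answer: $0$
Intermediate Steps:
$r{\left(m,S \right)} = 7$ ($r{\left(m,S \right)} = 1 + 6 = 7$)
$k{\left(F,o \right)} = 7 + F$ ($k{\left(F,o \right)} = F + 7 = 7 + F$)
$W{\left(B \right)} = -73$ ($W{\left(B \right)} = \left(7 - 5\right) - 75 = 2 - 75 = -73$)
$0 W{\left(-14 \right)} = 0 \left(-73\right) = 0$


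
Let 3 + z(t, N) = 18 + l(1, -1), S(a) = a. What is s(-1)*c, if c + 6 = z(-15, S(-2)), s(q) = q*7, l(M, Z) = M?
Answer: -70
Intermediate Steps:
s(q) = 7*q
z(t, N) = 16 (z(t, N) = -3 + (18 + 1) = -3 + 19 = 16)
c = 10 (c = -6 + 16 = 10)
s(-1)*c = (7*(-1))*10 = -7*10 = -70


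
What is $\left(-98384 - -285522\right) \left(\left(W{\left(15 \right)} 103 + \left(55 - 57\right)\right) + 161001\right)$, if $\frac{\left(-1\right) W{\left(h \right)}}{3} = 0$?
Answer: $30129030862$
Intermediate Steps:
$W{\left(h \right)} = 0$ ($W{\left(h \right)} = \left(-3\right) 0 = 0$)
$\left(-98384 - -285522\right) \left(\left(W{\left(15 \right)} 103 + \left(55 - 57\right)\right) + 161001\right) = \left(-98384 - -285522\right) \left(\left(0 \cdot 103 + \left(55 - 57\right)\right) + 161001\right) = \left(-98384 + 285522\right) \left(\left(0 - 2\right) + 161001\right) = 187138 \left(-2 + 161001\right) = 187138 \cdot 160999 = 30129030862$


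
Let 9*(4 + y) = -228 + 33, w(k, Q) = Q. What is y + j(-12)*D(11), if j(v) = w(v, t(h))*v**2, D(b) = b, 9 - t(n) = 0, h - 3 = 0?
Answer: 42691/3 ≈ 14230.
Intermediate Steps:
h = 3 (h = 3 + 0 = 3)
t(n) = 9 (t(n) = 9 - 1*0 = 9 + 0 = 9)
y = -77/3 (y = -4 + (-228 + 33)/9 = -4 + (1/9)*(-195) = -4 - 65/3 = -77/3 ≈ -25.667)
j(v) = 9*v**2
y + j(-12)*D(11) = -77/3 + (9*(-12)**2)*11 = -77/3 + (9*144)*11 = -77/3 + 1296*11 = -77/3 + 14256 = 42691/3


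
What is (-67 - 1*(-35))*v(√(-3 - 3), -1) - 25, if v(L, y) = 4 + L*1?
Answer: -153 - 32*I*√6 ≈ -153.0 - 78.384*I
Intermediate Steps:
v(L, y) = 4 + L
(-67 - 1*(-35))*v(√(-3 - 3), -1) - 25 = (-67 - 1*(-35))*(4 + √(-3 - 3)) - 25 = (-67 + 35)*(4 + √(-6)) - 25 = -32*(4 + I*√6) - 25 = (-128 - 32*I*√6) - 25 = -153 - 32*I*√6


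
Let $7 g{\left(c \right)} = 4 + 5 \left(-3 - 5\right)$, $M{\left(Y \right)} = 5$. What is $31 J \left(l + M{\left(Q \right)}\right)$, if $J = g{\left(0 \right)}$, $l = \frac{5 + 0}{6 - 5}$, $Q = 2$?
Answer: $- \frac{11160}{7} \approx -1594.3$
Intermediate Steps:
$g{\left(c \right)} = - \frac{36}{7}$ ($g{\left(c \right)} = \frac{4 + 5 \left(-3 - 5\right)}{7} = \frac{4 + 5 \left(-8\right)}{7} = \frac{4 - 40}{7} = \frac{1}{7} \left(-36\right) = - \frac{36}{7}$)
$l = 5$ ($l = \frac{5}{1} = 5 \cdot 1 = 5$)
$J = - \frac{36}{7} \approx -5.1429$
$31 J \left(l + M{\left(Q \right)}\right) = 31 \left(- \frac{36 \left(5 + 5\right)}{7}\right) = 31 \left(\left(- \frac{36}{7}\right) 10\right) = 31 \left(- \frac{360}{7}\right) = - \frac{11160}{7}$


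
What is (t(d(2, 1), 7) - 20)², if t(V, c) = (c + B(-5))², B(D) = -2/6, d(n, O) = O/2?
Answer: 48400/81 ≈ 597.53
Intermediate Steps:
d(n, O) = O/2 (d(n, O) = O*(½) = O/2)
B(D) = -⅓ (B(D) = -2*⅙ = -⅓)
t(V, c) = (-⅓ + c)² (t(V, c) = (c - ⅓)² = (-⅓ + c)²)
(t(d(2, 1), 7) - 20)² = ((-1 + 3*7)²/9 - 20)² = ((-1 + 21)²/9 - 20)² = ((⅑)*20² - 20)² = ((⅑)*400 - 20)² = (400/9 - 20)² = (220/9)² = 48400/81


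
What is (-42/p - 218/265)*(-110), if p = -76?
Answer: 29909/1007 ≈ 29.701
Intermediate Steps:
(-42/p - 218/265)*(-110) = (-42/(-76) - 218/265)*(-110) = (-42*(-1/76) - 218*1/265)*(-110) = (21/38 - 218/265)*(-110) = -2719/10070*(-110) = 29909/1007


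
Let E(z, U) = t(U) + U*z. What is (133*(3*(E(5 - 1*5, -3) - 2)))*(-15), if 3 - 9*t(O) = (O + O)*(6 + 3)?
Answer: -25935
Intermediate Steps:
t(O) = 1/3 - 2*O (t(O) = 1/3 - (O + O)*(6 + 3)/9 = 1/3 - 2*O*9/9 = 1/3 - 2*O)
E(z, U) = 1/3 - 2*U + U*z (E(z, U) = (1/3 - 2*U) + U*z = 1/3 - 2*U + U*z)
(133*(3*(E(5 - 1*5, -3) - 2)))*(-15) = (133*(3*((1/3 - 2*(-3) - 3*(5 - 1*5)) - 2)))*(-15) = (133*(3*((1/3 + 6 - 3*(5 - 5)) - 2)))*(-15) = (133*(3*((1/3 + 6 - 3*0) - 2)))*(-15) = (133*(3*((1/3 + 6 + 0) - 2)))*(-15) = (133*(3*(19/3 - 2)))*(-15) = (133*(3*(13/3)))*(-15) = (133*13)*(-15) = 1729*(-15) = -25935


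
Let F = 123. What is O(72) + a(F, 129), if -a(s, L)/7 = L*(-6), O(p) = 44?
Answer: 5462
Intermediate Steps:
a(s, L) = 42*L (a(s, L) = -7*L*(-6) = -(-42)*L = 42*L)
O(72) + a(F, 129) = 44 + 42*129 = 44 + 5418 = 5462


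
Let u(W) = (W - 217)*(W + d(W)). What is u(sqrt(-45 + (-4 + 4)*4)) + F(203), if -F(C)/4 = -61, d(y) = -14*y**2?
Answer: -136511 + 1239*I*sqrt(5) ≈ -1.3651e+5 + 2770.5*I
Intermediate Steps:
u(W) = (-217 + W)*(W - 14*W**2) (u(W) = (W - 217)*(W - 14*W**2) = (-217 + W)*(W - 14*W**2))
F(C) = 244 (F(C) = -4*(-61) = 244)
u(sqrt(-45 + (-4 + 4)*4)) + F(203) = sqrt(-45 + (-4 + 4)*4)*(-217 - 14*(sqrt(-45 + (-4 + 4)*4))**2 + 3039*sqrt(-45 + (-4 + 4)*4)) + 244 = sqrt(-45 + 0*4)*(-217 - 14*(sqrt(-45 + 0*4))**2 + 3039*sqrt(-45 + 0*4)) + 244 = sqrt(-45 + 0)*(-217 - 14*(sqrt(-45 + 0))**2 + 3039*sqrt(-45 + 0)) + 244 = sqrt(-45)*(-217 - 14*(sqrt(-45))**2 + 3039*sqrt(-45)) + 244 = (3*I*sqrt(5))*(-217 - 14*(3*I*sqrt(5))**2 + 3039*(3*I*sqrt(5))) + 244 = (3*I*sqrt(5))*(-217 - 14*(-45) + 9117*I*sqrt(5)) + 244 = (3*I*sqrt(5))*(-217 + 630 + 9117*I*sqrt(5)) + 244 = (3*I*sqrt(5))*(413 + 9117*I*sqrt(5)) + 244 = 3*I*sqrt(5)*(413 + 9117*I*sqrt(5)) + 244 = 244 + 3*I*sqrt(5)*(413 + 9117*I*sqrt(5))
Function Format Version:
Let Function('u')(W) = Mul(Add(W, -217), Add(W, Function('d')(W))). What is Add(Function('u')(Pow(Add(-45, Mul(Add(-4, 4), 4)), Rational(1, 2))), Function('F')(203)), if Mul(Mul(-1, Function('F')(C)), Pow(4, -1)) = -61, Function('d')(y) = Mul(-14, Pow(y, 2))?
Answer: Add(-136511, Mul(1239, I, Pow(5, Rational(1, 2)))) ≈ Add(-1.3651e+5, Mul(2770.5, I))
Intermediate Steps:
Function('u')(W) = Mul(Add(-217, W), Add(W, Mul(-14, Pow(W, 2)))) (Function('u')(W) = Mul(Add(W, -217), Add(W, Mul(-14, Pow(W, 2)))) = Mul(Add(-217, W), Add(W, Mul(-14, Pow(W, 2)))))
Function('F')(C) = 244 (Function('F')(C) = Mul(-4, -61) = 244)
Add(Function('u')(Pow(Add(-45, Mul(Add(-4, 4), 4)), Rational(1, 2))), Function('F')(203)) = Add(Mul(Pow(Add(-45, Mul(Add(-4, 4), 4)), Rational(1, 2)), Add(-217, Mul(-14, Pow(Pow(Add(-45, Mul(Add(-4, 4), 4)), Rational(1, 2)), 2)), Mul(3039, Pow(Add(-45, Mul(Add(-4, 4), 4)), Rational(1, 2))))), 244) = Add(Mul(Pow(Add(-45, Mul(0, 4)), Rational(1, 2)), Add(-217, Mul(-14, Pow(Pow(Add(-45, Mul(0, 4)), Rational(1, 2)), 2)), Mul(3039, Pow(Add(-45, Mul(0, 4)), Rational(1, 2))))), 244) = Add(Mul(Pow(Add(-45, 0), Rational(1, 2)), Add(-217, Mul(-14, Pow(Pow(Add(-45, 0), Rational(1, 2)), 2)), Mul(3039, Pow(Add(-45, 0), Rational(1, 2))))), 244) = Add(Mul(Pow(-45, Rational(1, 2)), Add(-217, Mul(-14, Pow(Pow(-45, Rational(1, 2)), 2)), Mul(3039, Pow(-45, Rational(1, 2))))), 244) = Add(Mul(Mul(3, I, Pow(5, Rational(1, 2))), Add(-217, Mul(-14, Pow(Mul(3, I, Pow(5, Rational(1, 2))), 2)), Mul(3039, Mul(3, I, Pow(5, Rational(1, 2)))))), 244) = Add(Mul(Mul(3, I, Pow(5, Rational(1, 2))), Add(-217, Mul(-14, -45), Mul(9117, I, Pow(5, Rational(1, 2))))), 244) = Add(Mul(Mul(3, I, Pow(5, Rational(1, 2))), Add(-217, 630, Mul(9117, I, Pow(5, Rational(1, 2))))), 244) = Add(Mul(Mul(3, I, Pow(5, Rational(1, 2))), Add(413, Mul(9117, I, Pow(5, Rational(1, 2))))), 244) = Add(Mul(3, I, Pow(5, Rational(1, 2)), Add(413, Mul(9117, I, Pow(5, Rational(1, 2))))), 244) = Add(244, Mul(3, I, Pow(5, Rational(1, 2)), Add(413, Mul(9117, I, Pow(5, Rational(1, 2))))))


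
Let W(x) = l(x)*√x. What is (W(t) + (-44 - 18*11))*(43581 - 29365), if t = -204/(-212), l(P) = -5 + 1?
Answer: -3440272 - 56864*√2703/53 ≈ -3.4961e+6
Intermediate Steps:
l(P) = -4
t = 51/53 (t = -204*(-1/212) = 51/53 ≈ 0.96226)
W(x) = -4*√x
(W(t) + (-44 - 18*11))*(43581 - 29365) = (-4*√2703/53 + (-44 - 18*11))*(43581 - 29365) = (-4*√2703/53 + (-44 - 198))*14216 = (-4*√2703/53 - 242)*14216 = (-242 - 4*√2703/53)*14216 = -3440272 - 56864*√2703/53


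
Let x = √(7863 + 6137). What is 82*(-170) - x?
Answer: -13940 - 20*√35 ≈ -14058.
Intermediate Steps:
x = 20*√35 (x = √14000 = 20*√35 ≈ 118.32)
82*(-170) - x = 82*(-170) - 20*√35 = -13940 - 20*√35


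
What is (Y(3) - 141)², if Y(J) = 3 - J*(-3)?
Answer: 16641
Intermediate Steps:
Y(J) = 3 + 3*J (Y(J) = 3 - (-3)*J = 3 + 3*J)
(Y(3) - 141)² = ((3 + 3*3) - 141)² = ((3 + 9) - 141)² = (12 - 141)² = (-129)² = 16641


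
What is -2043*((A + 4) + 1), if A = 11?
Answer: -32688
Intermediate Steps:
-2043*((A + 4) + 1) = -2043*((11 + 4) + 1) = -2043*(15 + 1) = -2043*16 = -32688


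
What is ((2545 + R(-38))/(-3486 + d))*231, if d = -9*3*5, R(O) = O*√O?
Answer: -195965/1207 + 2926*I*√38/1207 ≈ -162.36 + 14.944*I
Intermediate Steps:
R(O) = O^(3/2)
d = -135 (d = -27*5 = -135)
((2545 + R(-38))/(-3486 + d))*231 = ((2545 + (-38)^(3/2))/(-3486 - 135))*231 = ((2545 - 38*I*√38)/(-3621))*231 = ((2545 - 38*I*√38)*(-1/3621))*231 = (-2545/3621 + 38*I*√38/3621)*231 = -195965/1207 + 2926*I*√38/1207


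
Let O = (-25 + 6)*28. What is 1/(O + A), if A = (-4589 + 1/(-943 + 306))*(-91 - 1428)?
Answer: 13/90612098 ≈ 1.4347e-7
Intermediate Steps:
O = -532 (O = -19*28 = -532)
A = 90619014/13 (A = (-4589 + 1/(-637))*(-1519) = (-4589 - 1/637)*(-1519) = -2923194/637*(-1519) = 90619014/13 ≈ 6.9707e+6)
1/(O + A) = 1/(-532 + 90619014/13) = 1/(90612098/13) = 13/90612098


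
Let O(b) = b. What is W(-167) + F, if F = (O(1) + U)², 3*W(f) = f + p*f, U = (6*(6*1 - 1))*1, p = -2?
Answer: 3050/3 ≈ 1016.7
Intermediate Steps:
U = 30 (U = (6*(6 - 1))*1 = (6*5)*1 = 30*1 = 30)
W(f) = -f/3 (W(f) = (f - 2*f)/3 = (-f)/3 = -f/3)
F = 961 (F = (1 + 30)² = 31² = 961)
W(-167) + F = -⅓*(-167) + 961 = 167/3 + 961 = 3050/3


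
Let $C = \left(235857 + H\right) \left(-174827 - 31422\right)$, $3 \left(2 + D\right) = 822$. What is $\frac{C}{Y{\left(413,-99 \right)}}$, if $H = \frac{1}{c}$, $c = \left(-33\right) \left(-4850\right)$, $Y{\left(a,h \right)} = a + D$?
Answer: $- \frac{7785675526605899}{109634250} \approx -7.1015 \cdot 10^{7}$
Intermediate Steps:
$D = 272$ ($D = -2 + \frac{1}{3} \cdot 822 = -2 + 274 = 272$)
$Y{\left(a,h \right)} = 272 + a$ ($Y{\left(a,h \right)} = a + 272 = 272 + a$)
$c = 160050$
$H = \frac{1}{160050} \approx 6.248 \cdot 10^{-6}$
$C = - \frac{7785675526605899}{160050}$ ($C = \left(235857 + \frac{1}{160050}\right) \left(-174827 - 31422\right) = \frac{37748912851}{160050} \left(-206249\right) = - \frac{7785675526605899}{160050} \approx -4.8645 \cdot 10^{10}$)
$\frac{C}{Y{\left(413,-99 \right)}} = - \frac{7785675526605899}{160050 \left(272 + 413\right)} = - \frac{7785675526605899}{160050 \cdot 685} = \left(- \frac{7785675526605899}{160050}\right) \frac{1}{685} = - \frac{7785675526605899}{109634250}$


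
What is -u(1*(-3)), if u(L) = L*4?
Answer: 12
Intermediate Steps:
u(L) = 4*L
-u(1*(-3)) = -4*1*(-3) = -4*(-3) = -1*(-12) = 12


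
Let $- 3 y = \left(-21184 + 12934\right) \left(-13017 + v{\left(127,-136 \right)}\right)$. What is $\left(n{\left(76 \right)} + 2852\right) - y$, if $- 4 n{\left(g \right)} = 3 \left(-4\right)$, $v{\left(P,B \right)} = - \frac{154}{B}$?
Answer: $\frac{1217080695}{34} \approx 3.5796 \cdot 10^{7}$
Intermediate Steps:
$n{\left(g \right)} = 3$ ($n{\left(g \right)} = - \frac{3 \left(-4\right)}{4} = \left(- \frac{1}{4}\right) \left(-12\right) = 3$)
$y = - \frac{1216983625}{34}$ ($y = - \frac{\left(-21184 + 12934\right) \left(-13017 - \frac{154}{-136}\right)}{3} = - \frac{\left(-8250\right) \left(-13017 - - \frac{77}{68}\right)}{3} = - \frac{\left(-8250\right) \left(-13017 + \frac{77}{68}\right)}{3} = - \frac{\left(-8250\right) \left(- \frac{885079}{68}\right)}{3} = \left(- \frac{1}{3}\right) \frac{3650950875}{34} = - \frac{1216983625}{34} \approx -3.5794 \cdot 10^{7}$)
$\left(n{\left(76 \right)} + 2852\right) - y = \left(3 + 2852\right) - - \frac{1216983625}{34} = 2855 + \frac{1216983625}{34} = \frac{1217080695}{34}$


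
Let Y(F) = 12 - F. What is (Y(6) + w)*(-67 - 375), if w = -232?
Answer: 99892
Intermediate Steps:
(Y(6) + w)*(-67 - 375) = ((12 - 1*6) - 232)*(-67 - 375) = ((12 - 6) - 232)*(-442) = (6 - 232)*(-442) = -226*(-442) = 99892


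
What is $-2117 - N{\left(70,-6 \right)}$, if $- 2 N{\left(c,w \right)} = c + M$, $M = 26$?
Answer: $-2069$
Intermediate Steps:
$N{\left(c,w \right)} = -13 - \frac{c}{2}$ ($N{\left(c,w \right)} = - \frac{c + 26}{2} = - \frac{26 + c}{2} = -13 - \frac{c}{2}$)
$-2117 - N{\left(70,-6 \right)} = -2117 - \left(-13 - 35\right) = -2117 - -48 = -2117 + 48 = -2069$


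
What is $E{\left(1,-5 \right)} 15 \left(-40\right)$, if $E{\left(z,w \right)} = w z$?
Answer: $3000$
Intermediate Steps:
$E{\left(1,-5 \right)} 15 \left(-40\right) = \left(-5\right) 1 \cdot 15 \left(-40\right) = \left(-5\right) 15 \left(-40\right) = \left(-75\right) \left(-40\right) = 3000$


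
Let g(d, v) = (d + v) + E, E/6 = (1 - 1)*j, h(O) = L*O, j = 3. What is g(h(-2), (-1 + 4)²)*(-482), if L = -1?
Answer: -5302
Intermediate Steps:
h(O) = -O
E = 0 (E = 6*((1 - 1)*3) = 6*(0*3) = 6*0 = 0)
g(d, v) = d + v (g(d, v) = (d + v) + 0 = d + v)
g(h(-2), (-1 + 4)²)*(-482) = (-1*(-2) + (-1 + 4)²)*(-482) = (2 + 3²)*(-482) = (2 + 9)*(-482) = 11*(-482) = -5302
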